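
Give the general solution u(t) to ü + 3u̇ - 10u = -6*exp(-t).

Characteristic equation r² + 3r - 10 = 0 factors as (r - 2)(r + 5) = 0, so r = 2, -5.
Hence u_h = C1*exp(2*t) + C2*exp(-5*t).
Try u_p = A*exp(-t). Substituting into the equation and dividing by exp(-t) gives A = 1/2, so u_p = exp(-t)/2.

u = exp(-t)/2 + C1*exp(2*t) + C2*exp(-5*t)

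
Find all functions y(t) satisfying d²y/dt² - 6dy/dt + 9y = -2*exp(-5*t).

Characteristic equation r² - 6r + 9 = 0 has discriminant (-6)² - 4·(9) = 0, so r = 3 is a repeated root.
Hence y_h = (C1 + C2*t)*exp(3*t).
Try y_p = A*exp(-5*t). Substituting into the equation and dividing by exp(-5*t) gives A = -1/32, so y_p = -exp(-5*t)/32.

y = -exp(-5*t)/32 + C1*exp(3*t) + C2*t*exp(3*t)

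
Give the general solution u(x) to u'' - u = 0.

Characteristic equation r² - 1 = 0 factors as (r + 1)(r - 1) = 0, so r = -1, 1.
Hence u_h = C1*exp(-x) + C2*exp(x).

u = C1*exp(-x) + C2*exp(x)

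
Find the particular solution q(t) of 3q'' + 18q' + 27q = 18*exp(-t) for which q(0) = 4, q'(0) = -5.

q = 3*exp(-t)/2 + 5*exp(-3*t)/2 + 4*t*exp(-3*t)

Divide through by 3: q'' + 6q' + 9q = 6*exp(-t).
Characteristic equation r² + 6r + 9 = 0 has discriminant (6)² - 4·(9) = 0, so r = -3 is a repeated root.
Hence q_h = (C1 + C2*t)*exp(-3*t).
Try q_p = A*exp(-t). Substituting into the equation and dividing by exp(-t) gives A = 3/2, so q_p = 3*exp(-t)/2.
General solution: q = 3*exp(-t)/2 + C1*exp(-3*t) + C2*t*exp(-3*t).
Apply the initial conditions: q(0) = 3/2 + C1 = 4 and q'(0) = -3/2 + C2 - 3*C1 = -5. Solving gives C1 = 5/2, C2 = 4.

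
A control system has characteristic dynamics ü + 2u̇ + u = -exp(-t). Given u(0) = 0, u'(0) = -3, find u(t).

u = -3*t*exp(-t) - t**2*exp(-t)/2

Characteristic equation r² + 2r + 1 = 0 has discriminant (2)² - 4·(1) = 0, so r = -1 is a repeated root.
Hence u_h = (C1 + C2*t)*exp(-t).
Since exp(-t) solves the homogeneous equation (r = -1 is a root of multiplicity 2), multiply the trial by t^2. Try u_p = A*t^2*exp(-t). Substituting into the equation and dividing by exp(-t) gives A = -1/2, so u_p = -t^2*exp(-t)/2.
General solution: u = C1*exp(-t) - t^2*exp(-t)/2 + C2*t*exp(-t).
Apply the initial conditions: u(0) = C1 = 0 and u'(0) = C2 - C1 = -3. Solving gives C1 = 0, C2 = -3.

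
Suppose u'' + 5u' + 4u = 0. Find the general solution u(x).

Characteristic equation r² + 5r + 4 = 0 factors as (r + 1)(r + 4) = 0, so r = -1, -4.
Hence u_h = C1*exp(-x) + C2*exp(-4*x).

u = C1*exp(-x) + C2*exp(-4*x)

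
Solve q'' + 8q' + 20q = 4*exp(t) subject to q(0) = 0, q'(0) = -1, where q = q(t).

Characteristic equation r² + 8r + 20 = 0 has discriminant (8)² - 4·(20) = -16 < 0, so r = -4 ± 2i.
Hence q_h = C1*cos(2*t)*exp(-4*t) + C2*exp(-4*t)*sin(2*t).
Try q_p = A*exp(t). Substituting into the equation and dividing by exp(t) gives A = 4/29, so q_p = 4*exp(t)/29.
General solution: q = 4*exp(t)/29 + C1*cos(2*t)*exp(-4*t) + C2*exp(-4*t)*sin(2*t).
Apply the initial conditions: q(0) = 4/29 + C1 = 0 and q'(0) = 4/29 - 4*C1 + 2*C2 = -1. Solving gives C1 = -4/29, C2 = -49/58.

q = 4*exp(t)/29 - 49*exp(-4*t)*sin(2*t)/58 - 4*cos(2*t)*exp(-4*t)/29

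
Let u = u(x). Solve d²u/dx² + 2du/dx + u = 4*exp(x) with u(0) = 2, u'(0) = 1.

Characteristic equation r² + 2r + 1 = 0 has discriminant (2)² - 4·(1) = 0, so r = -1 is a repeated root.
Hence u_h = (C1 + C2*x)*exp(-x).
Try u_p = A*exp(x). Substituting into the equation and dividing by exp(x) gives A = 1, so u_p = exp(x).
General solution: u = C1*exp(-x) + C2*x*exp(-x) + exp(x).
Apply the initial conditions: u(0) = 1 + C1 = 2 and u'(0) = 1 + C2 - C1 = 1. Solving gives C1 = 1, C2 = 1.

u = x*exp(-x) + exp(x) + exp(-x)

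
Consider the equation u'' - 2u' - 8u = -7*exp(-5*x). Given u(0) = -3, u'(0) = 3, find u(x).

u = -19*exp(-2*x)/9 - 17*exp(4*x)/27 - 7*exp(-5*x)/27

Characteristic equation r² - 2r - 8 = 0 factors as (r - 4)(r + 2) = 0, so r = 4, -2.
Hence u_h = C1*exp(4*x) + C2*exp(-2*x).
Try u_p = A*exp(-5*x). Substituting into the equation and dividing by exp(-5*x) gives A = -7/27, so u_p = -7*exp(-5*x)/27.
General solution: u = -7*exp(-5*x)/27 + C1*exp(4*x) + C2*exp(-2*x).
Apply the initial conditions: u(0) = -7/27 + C1 + C2 = -3 and u'(0) = 35/27 - 2*C2 + 4*C1 = 3. Solving gives C1 = -17/27, C2 = -19/9.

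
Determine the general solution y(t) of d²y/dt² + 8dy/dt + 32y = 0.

y = C1*cos(4*t)*exp(-4*t) + C2*exp(-4*t)*sin(4*t)

Characteristic equation r² + 8r + 32 = 0 has discriminant (8)² - 4·(32) = -64 < 0, so r = -4 ± 4i.
Hence y_h = C1*cos(4*t)*exp(-4*t) + C2*exp(-4*t)*sin(4*t).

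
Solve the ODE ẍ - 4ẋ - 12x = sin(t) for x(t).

x = -13*sin(t)/185 + 4*cos(t)/185 + C1*exp(6*t) + C2*exp(-2*t)

Characteristic equation r² - 4r - 12 = 0 factors as (r - 6)(r + 2) = 0, so r = 6, -2.
Hence x_h = C1*exp(6*t) + C2*exp(-2*t).
Try x_p = A*cos(t) + B*sin(t). Substituting and equating the coefficients of cos(t) and sin(t) gives A = 4/185, B = -13/185, so x_p = -13*sin(t)/185 + 4*cos(t)/185.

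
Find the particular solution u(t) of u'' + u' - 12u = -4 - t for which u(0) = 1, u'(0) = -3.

Characteristic equation r² + r - 12 = 0 factors as (r + 4)(r - 3) = 0, so r = -4, 3.
Hence u_h = C1*exp(-4*t) + C2*exp(3*t).
For the particular solution try u_p = A0 + A1*t. Substituting and matching coefficients of each power of t gives A0 = 49/144, A1 = 1/12, so u_p = 49/144 + t/12.
General solution: u = 49/144 + t/12 + C1*exp(-4*t) + C2*exp(3*t).
Apply the initial conditions: u(0) = 49/144 + C1 + C2 = 1 and u'(0) = 1/12 - 4*C1 + 3*C2 = -3. Solving gives C1 = 81/112, C2 = -4/63.

u = 49/144 - 4*exp(3*t)/63 + t/12 + 81*exp(-4*t)/112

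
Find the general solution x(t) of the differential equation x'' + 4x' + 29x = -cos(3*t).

x = -5*cos(3*t)/136 - 3*sin(3*t)/136 + C1*cos(5*t)*exp(-2*t) + C2*exp(-2*t)*sin(5*t)

Characteristic equation r² + 4r + 29 = 0 has discriminant (4)² - 4·(29) = -100 < 0, so r = -2 ± 5i.
Hence x_h = C1*cos(5*t)*exp(-2*t) + C2*exp(-2*t)*sin(5*t).
Try x_p = A*cos(3*t) + B*sin(3*t). Substituting and equating the coefficients of cos(3t) and sin(3t) gives A = -5/136, B = -3/136, so x_p = -5*cos(3*t)/136 - 3*sin(3*t)/136.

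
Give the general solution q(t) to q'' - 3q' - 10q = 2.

q = -1/5 + C1*exp(5*t) + C2*exp(-2*t)

Characteristic equation r² - 3r - 10 = 0 factors as (r - 5)(r + 2) = 0, so r = 5, -2.
Hence q_h = C1*exp(5*t) + C2*exp(-2*t).
For the particular solution try q_p = A0. Substituting and matching coefficients of each power of t gives A0 = -1/5, so q_p = -1/5.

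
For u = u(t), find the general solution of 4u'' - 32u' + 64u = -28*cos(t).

u = -105*cos(t)/289 + 56*sin(t)/289 + C1*exp(4*t) + C2*t*exp(4*t)

Divide through by 4: u'' - 8u' + 16u = -7*cos(t).
Characteristic equation r² - 8r + 16 = 0 has discriminant (-8)² - 4·(16) = 0, so r = 4 is a repeated root.
Hence u_h = (C1 + C2*t)*exp(4*t).
Try u_p = A*cos(t) + B*sin(t). Substituting and equating the coefficients of cos(t) and sin(t) gives A = -105/289, B = 56/289, so u_p = -105*cos(t)/289 + 56*sin(t)/289.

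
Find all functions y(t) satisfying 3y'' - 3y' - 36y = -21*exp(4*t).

y = C1*exp(4*t) + C2*exp(-3*t) - t*exp(4*t)

Divide through by 3: y'' - y' - 12y = -7*exp(4*t).
Characteristic equation r² - r - 12 = 0 factors as (r - 4)(r + 3) = 0, so r = 4, -3.
Hence y_h = C1*exp(4*t) + C2*exp(-3*t).
Since exp(4*t) solves the homogeneous equation (r = 4 is a root of multiplicity 1), multiply the trial by t. Try y_p = A*t*exp(4*t). Substituting into the equation and dividing by exp(4*t) gives A = -1, so y_p = -t*exp(4*t).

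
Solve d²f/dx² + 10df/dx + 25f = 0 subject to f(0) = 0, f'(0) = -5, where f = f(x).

Characteristic equation r² + 10r + 25 = 0 has discriminant (10)² - 4·(25) = 0, so r = -5 is a repeated root.
Hence f_h = (C1 + C2*x)*exp(-5*x).
Apply the initial conditions: f(0) = C1 = 0 and f'(0) = C2 - 5*C1 = -5. Solving gives C1 = 0, C2 = -5.

f = -5*x*exp(-5*x)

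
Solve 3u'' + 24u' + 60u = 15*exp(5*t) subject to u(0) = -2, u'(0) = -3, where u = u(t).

Divide through by 3: u'' + 8u' + 20u = 5*exp(5*t).
Characteristic equation r² + 8r + 20 = 0 has discriminant (8)² - 4·(20) = -16 < 0, so r = -4 ± 2i.
Hence u_h = C1*cos(2*t)*exp(-4*t) + C2*exp(-4*t)*sin(2*t).
Try u_p = A*exp(5*t). Substituting into the equation and dividing by exp(5*t) gives A = 1/17, so u_p = exp(5*t)/17.
General solution: u = exp(5*t)/17 + C1*cos(2*t)*exp(-4*t) + C2*exp(-4*t)*sin(2*t).
Apply the initial conditions: u(0) = 1/17 + C1 = -2 and u'(0) = 5/17 - 4*C1 + 2*C2 = -3. Solving gives C1 = -35/17, C2 = -98/17.

u = exp(5*t)/17 - 98*exp(-4*t)*sin(2*t)/17 - 35*cos(2*t)*exp(-4*t)/17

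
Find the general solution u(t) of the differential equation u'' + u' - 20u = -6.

u = 3/10 + C1*exp(4*t) + C2*exp(-5*t)

Characteristic equation r² + r - 20 = 0 factors as (r - 4)(r + 5) = 0, so r = 4, -5.
Hence u_h = C1*exp(4*t) + C2*exp(-5*t).
For the particular solution try u_p = A0. Substituting and matching coefficients of each power of t gives A0 = 3/10, so u_p = 3/10.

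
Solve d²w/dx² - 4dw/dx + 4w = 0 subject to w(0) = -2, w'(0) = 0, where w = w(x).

w = -2*exp(2*x) + 4*x*exp(2*x)

Characteristic equation r² - 4r + 4 = 0 has discriminant (-4)² - 4·(4) = 0, so r = 2 is a repeated root.
Hence w_h = (C1 + C2*x)*exp(2*x).
Apply the initial conditions: w(0) = C1 = -2 and w'(0) = C2 + 2*C1 = 0. Solving gives C1 = -2, C2 = 4.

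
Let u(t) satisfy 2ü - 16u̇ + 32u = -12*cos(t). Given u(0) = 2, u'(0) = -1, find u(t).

Divide through by 2: u'' - 8u' + 16u = -6*cos(t).
Characteristic equation r² - 8r + 16 = 0 has discriminant (-8)² - 4·(16) = 0, so r = 4 is a repeated root.
Hence u_h = (C1 + C2*t)*exp(4*t).
Try u_p = A*cos(t) + B*sin(t). Substituting and equating the coefficients of cos(t) and sin(t) gives A = -90/289, B = 48/289, so u_p = -90*cos(t)/289 + 48*sin(t)/289.
General solution: u = -90*cos(t)/289 + 48*sin(t)/289 + C1*exp(4*t) + C2*t*exp(4*t).
Apply the initial conditions: u(0) = -90/289 + C1 = 2 and u'(0) = 48/289 + C2 + 4*C1 = -1. Solving gives C1 = 668/289, C2 = -177/17.

u = -90*cos(t)/289 + 48*sin(t)/289 + 668*exp(4*t)/289 - 177*t*exp(4*t)/17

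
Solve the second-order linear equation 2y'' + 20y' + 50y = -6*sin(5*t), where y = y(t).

y = 3*cos(5*t)/50 + C1*exp(-5*t) + C2*t*exp(-5*t)

Divide through by 2: y'' + 10y' + 25y = -3*sin(5*t).
Characteristic equation r² + 10r + 25 = 0 has discriminant (10)² - 4·(25) = 0, so r = -5 is a repeated root.
Hence y_h = (C1 + C2*t)*exp(-5*t).
Try y_p = A*cos(5*t) + B*sin(5*t). Substituting and equating the coefficients of cos(5t) and sin(5t) gives A = 3/50, B = 0, so y_p = 3*cos(5*t)/50.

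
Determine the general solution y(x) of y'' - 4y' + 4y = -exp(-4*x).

y = -exp(-4*x)/36 + C1*exp(2*x) + C2*x*exp(2*x)

Characteristic equation r² - 4r + 4 = 0 has discriminant (-4)² - 4·(4) = 0, so r = 2 is a repeated root.
Hence y_h = (C1 + C2*x)*exp(2*x).
Try y_p = A*exp(-4*x). Substituting into the equation and dividing by exp(-4*x) gives A = -1/36, so y_p = -exp(-4*x)/36.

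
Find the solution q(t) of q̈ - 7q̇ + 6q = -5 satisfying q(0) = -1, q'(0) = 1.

q = -5/6 - 2*exp(t)/5 + 7*exp(6*t)/30

Characteristic equation r² - 7r + 6 = 0 factors as (r - 6)(r - 1) = 0, so r = 6, 1.
Hence q_h = C1*exp(6*t) + C2*exp(t).
For the particular solution try q_p = A0. Substituting and matching coefficients of each power of t gives A0 = -5/6, so q_p = -5/6.
General solution: q = -5/6 + C1*exp(6*t) + C2*exp(t).
Apply the initial conditions: q(0) = -5/6 + C1 + C2 = -1 and q'(0) = C2 + 6*C1 = 1. Solving gives C1 = 7/30, C2 = -2/5.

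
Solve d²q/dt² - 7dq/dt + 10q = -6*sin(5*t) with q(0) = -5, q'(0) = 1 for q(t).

Characteristic equation r² - 7r + 10 = 0 factors as (r - 5)(r - 2) = 0, so r = 5, 2.
Hence q_h = C1*exp(5*t) + C2*exp(2*t).
Try q_p = A*cos(5*t) + B*sin(5*t). Substituting and equating the coefficients of cos(5t) and sin(5t) gives A = -21/145, B = 9/145, so q_p = -21*cos(5*t)/145 + 9*sin(5*t)/145.
General solution: q = -21*cos(5*t)/145 + 9*sin(5*t)/145 + C1*exp(5*t) + C2*exp(2*t).
Apply the initial conditions: q(0) = -21/145 + C1 + C2 = -5 and q'(0) = 9/29 + 2*C2 + 5*C1 = 1. Solving gives C1 = 52/15, C2 = -724/87.

q = -724*exp(2*t)/87 - 21*cos(5*t)/145 + 9*sin(5*t)/145 + 52*exp(5*t)/15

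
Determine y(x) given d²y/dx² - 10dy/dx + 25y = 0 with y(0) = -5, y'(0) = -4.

y = -5*exp(5*x) + 21*x*exp(5*x)

Characteristic equation r² - 10r + 25 = 0 has discriminant (-10)² - 4·(25) = 0, so r = 5 is a repeated root.
Hence y_h = (C1 + C2*x)*exp(5*x).
Apply the initial conditions: y(0) = C1 = -5 and y'(0) = C2 + 5*C1 = -4. Solving gives C1 = -5, C2 = 21.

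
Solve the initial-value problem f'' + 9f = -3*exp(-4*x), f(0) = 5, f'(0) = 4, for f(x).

f = -3*exp(-4*x)/25 + 88*sin(3*x)/75 + 128*cos(3*x)/25

Characteristic equation r² + 9 = 0 has discriminant (0)² - 4·(9) = -36 < 0, so r = ± 3i.
Hence f_h = C1*cos(3*x) + C2*sin(3*x).
Try f_p = A*exp(-4*x). Substituting into the equation and dividing by exp(-4*x) gives A = -3/25, so f_p = -3*exp(-4*x)/25.
General solution: f = -3*exp(-4*x)/25 + C1*cos(3*x) + C2*sin(3*x).
Apply the initial conditions: f(0) = -3/25 + C1 = 5 and f'(0) = 12/25 + 3*C2 = 4. Solving gives C1 = 128/25, C2 = 88/75.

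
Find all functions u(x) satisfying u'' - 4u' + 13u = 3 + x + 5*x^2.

u = 589/2197 + 5*x**2/13 + 53*x/169 + C1*cos(3*x)*exp(2*x) + C2*exp(2*x)*sin(3*x)

Characteristic equation r² - 4r + 13 = 0 has discriminant (-4)² - 4·(13) = -36 < 0, so r = 2 ± 3i.
Hence u_h = C1*cos(3*x)*exp(2*x) + C2*exp(2*x)*sin(3*x).
For the particular solution try u_p = A0 + A1*x + A2*x^2. Substituting and matching coefficients of each power of x gives A0 = 589/2197, A1 = 53/169, A2 = 5/13, so u_p = 589/2197 + 5*x^2/13 + 53*x/169.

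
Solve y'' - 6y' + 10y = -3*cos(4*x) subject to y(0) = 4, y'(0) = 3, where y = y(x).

Characteristic equation r² - 6r + 10 = 0 has discriminant (-6)² - 4·(10) = -4 < 0, so r = 3 ± i.
Hence y_h = C1*cos(x)*exp(3*x) + C2*exp(3*x)*sin(x).
Try y_p = A*cos(4*x) + B*sin(4*x). Substituting and equating the coefficients of cos(4x) and sin(4x) gives A = 1/34, B = 2/17, so y_p = cos(4*x)/34 + 2*sin(4*x)/17.
General solution: y = cos(4*x)/34 + 2*sin(4*x)/17 + C1*cos(x)*exp(3*x) + C2*exp(3*x)*sin(x).
Apply the initial conditions: y(0) = 1/34 + C1 = 4 and y'(0) = 8/17 + C2 + 3*C1 = 3. Solving gives C1 = 135/34, C2 = -319/34.

y = cos(4*x)/34 + 2*sin(4*x)/17 - 319*exp(3*x)*sin(x)/34 + 135*cos(x)*exp(3*x)/34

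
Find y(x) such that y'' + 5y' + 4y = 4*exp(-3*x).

Characteristic equation r² + 5r + 4 = 0 factors as (r + 4)(r + 1) = 0, so r = -4, -1.
Hence y_h = C1*exp(-4*x) + C2*exp(-x).
Try y_p = A*exp(-3*x). Substituting into the equation and dividing by exp(-3*x) gives A = -2, so y_p = -2*exp(-3*x).

y = -2*exp(-3*x) + C1*exp(-4*x) + C2*exp(-x)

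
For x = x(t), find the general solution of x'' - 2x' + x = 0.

x = C1*exp(t) + C2*t*exp(t)

Characteristic equation r² - 2r + 1 = 0 has discriminant (-2)² - 4·(1) = 0, so r = 1 is a repeated root.
Hence x_h = (C1 + C2*t)*exp(t).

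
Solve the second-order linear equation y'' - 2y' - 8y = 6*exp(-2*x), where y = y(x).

y = C1*exp(-2*x) + C2*exp(4*x) - x*exp(-2*x)

Characteristic equation r² - 2r - 8 = 0 factors as (r + 2)(r - 4) = 0, so r = -2, 4.
Hence y_h = C1*exp(-2*x) + C2*exp(4*x).
Since exp(-2*x) solves the homogeneous equation (r = -2 is a root of multiplicity 1), multiply the trial by x. Try y_p = A*x*exp(-2*x). Substituting into the equation and dividing by exp(-2*x) gives A = -1, so y_p = -x*exp(-2*x).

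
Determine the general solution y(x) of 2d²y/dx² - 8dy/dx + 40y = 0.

y = C1*cos(4*x)*exp(2*x) + C2*exp(2*x)*sin(4*x)

Divide through by 2: y'' - 4y' + 20y = 0.
Characteristic equation r² - 4r + 20 = 0 has discriminant (-4)² - 4·(20) = -64 < 0, so r = 2 ± 4i.
Hence y_h = C1*cos(4*x)*exp(2*x) + C2*exp(2*x)*sin(4*x).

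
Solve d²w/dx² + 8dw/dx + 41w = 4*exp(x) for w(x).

Characteristic equation r² + 8r + 41 = 0 has discriminant (8)² - 4·(41) = -100 < 0, so r = -4 ± 5i.
Hence w_h = C1*cos(5*x)*exp(-4*x) + C2*exp(-4*x)*sin(5*x).
Try w_p = A*exp(x). Substituting into the equation and dividing by exp(x) gives A = 2/25, so w_p = 2*exp(x)/25.

w = 2*exp(x)/25 + C1*cos(5*x)*exp(-4*x) + C2*exp(-4*x)*sin(5*x)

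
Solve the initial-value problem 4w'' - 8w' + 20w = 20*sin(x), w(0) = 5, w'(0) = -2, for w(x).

w = cos(x)/2 - 15*exp(x)*sin(2*x)/4 + 9*cos(2*x)*exp(x)/2 + sin(x)

Divide through by 4: w'' - 2w' + 5w = 5*sin(x).
Characteristic equation r² - 2r + 5 = 0 has discriminant (-2)² - 4·(5) = -16 < 0, so r = 1 ± 2i.
Hence w_h = C1*cos(2*x)*exp(x) + C2*exp(x)*sin(2*x).
Try w_p = A*cos(x) + B*sin(x). Substituting and equating the coefficients of cos(x) and sin(x) gives A = 1/2, B = 1, so w_p = cos(x)/2 + sin(x).
General solution: w = cos(x)/2 + C1*cos(2*x)*exp(x) + C2*exp(x)*sin(2*x) + sin(x).
Apply the initial conditions: w(0) = 1/2 + C1 = 5 and w'(0) = 1 + C1 + 2*C2 = -2. Solving gives C1 = 9/2, C2 = -15/4.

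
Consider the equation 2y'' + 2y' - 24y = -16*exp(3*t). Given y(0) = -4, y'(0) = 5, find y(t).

y = -127*exp(-4*t)/49 - 69*exp(3*t)/49 - 8*t*exp(3*t)/7

Divide through by 2: y'' + y' - 12y = -8*exp(3*t).
Characteristic equation r² + r - 12 = 0 factors as (r + 4)(r - 3) = 0, so r = -4, 3.
Hence y_h = C1*exp(-4*t) + C2*exp(3*t).
Since exp(3*t) solves the homogeneous equation (r = 3 is a root of multiplicity 1), multiply the trial by t. Try y_p = A*t*exp(3*t). Substituting into the equation and dividing by exp(3*t) gives A = -8/7, so y_p = -8*t*exp(3*t)/7.
General solution: y = C1*exp(-4*t) + C2*exp(3*t) - 8*t*exp(3*t)/7.
Apply the initial conditions: y(0) = C1 + C2 = -4 and y'(0) = -8/7 - 4*C1 + 3*C2 = 5. Solving gives C1 = -127/49, C2 = -69/49.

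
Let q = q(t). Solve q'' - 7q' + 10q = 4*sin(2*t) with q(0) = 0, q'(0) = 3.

q = -4*exp(2*t)/3 + 3*sin(2*t)/29 + 7*cos(2*t)/29 + 95*exp(5*t)/87

Characteristic equation r² - 7r + 10 = 0 factors as (r - 5)(r - 2) = 0, so r = 5, 2.
Hence q_h = C1*exp(5*t) + C2*exp(2*t).
Try q_p = A*cos(2*t) + B*sin(2*t). Substituting and equating the coefficients of cos(2t) and sin(2t) gives A = 7/29, B = 3/29, so q_p = 3*sin(2*t)/29 + 7*cos(2*t)/29.
General solution: q = 3*sin(2*t)/29 + 7*cos(2*t)/29 + C1*exp(5*t) + C2*exp(2*t).
Apply the initial conditions: q(0) = 7/29 + C1 + C2 = 0 and q'(0) = 6/29 + 2*C2 + 5*C1 = 3. Solving gives C1 = 95/87, C2 = -4/3.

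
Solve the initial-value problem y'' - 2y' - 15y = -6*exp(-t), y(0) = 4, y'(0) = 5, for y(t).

y = exp(-t)/2 + 2*exp(5*t) + 3*exp(-3*t)/2

Characteristic equation r² - 2r - 15 = 0 factors as (r - 5)(r + 3) = 0, so r = 5, -3.
Hence y_h = C1*exp(5*t) + C2*exp(-3*t).
Try y_p = A*exp(-t). Substituting into the equation and dividing by exp(-t) gives A = 1/2, so y_p = exp(-t)/2.
General solution: y = exp(-t)/2 + C1*exp(5*t) + C2*exp(-3*t).
Apply the initial conditions: y(0) = 1/2 + C1 + C2 = 4 and y'(0) = -1/2 - 3*C2 + 5*C1 = 5. Solving gives C1 = 2, C2 = 3/2.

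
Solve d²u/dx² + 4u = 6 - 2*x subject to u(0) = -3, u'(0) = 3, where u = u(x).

Characteristic equation r² + 4 = 0 has discriminant (0)² - 4·(4) = -16 < 0, so r = ± 2i.
Hence u_h = C1*cos(2*x) + C2*sin(2*x).
For the particular solution try u_p = A0 + A1*x. Substituting and matching coefficients of each power of x gives A0 = 3/2, A1 = -1/2, so u_p = 3/2 - x/2.
General solution: u = 3/2 - x/2 + C1*cos(2*x) + C2*sin(2*x).
Apply the initial conditions: u(0) = 3/2 + C1 = -3 and u'(0) = -1/2 + 2*C2 = 3. Solving gives C1 = -9/2, C2 = 7/4.

u = 3/2 - 9*cos(2*x)/2 - x/2 + 7*sin(2*x)/4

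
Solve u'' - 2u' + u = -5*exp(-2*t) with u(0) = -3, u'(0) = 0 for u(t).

Characteristic equation r² - 2r + 1 = 0 has discriminant (-2)² - 4·(1) = 0, so r = 1 is a repeated root.
Hence u_h = (C1 + C2*t)*exp(t).
Try u_p = A*exp(-2*t). Substituting into the equation and dividing by exp(-2*t) gives A = -5/9, so u_p = -5*exp(-2*t)/9.
General solution: u = -5*exp(-2*t)/9 + C1*exp(t) + C2*t*exp(t).
Apply the initial conditions: u(0) = -5/9 + C1 = -3 and u'(0) = 10/9 + C1 + C2 = 0. Solving gives C1 = -22/9, C2 = 4/3.

u = -22*exp(t)/9 - 5*exp(-2*t)/9 + 4*t*exp(t)/3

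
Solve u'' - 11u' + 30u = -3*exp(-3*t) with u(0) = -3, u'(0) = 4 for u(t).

u = -173*exp(5*t)/8 - exp(-3*t)/24 + 56*exp(6*t)/3

Characteristic equation r² - 11r + 30 = 0 factors as (r - 6)(r - 5) = 0, so r = 6, 5.
Hence u_h = C1*exp(6*t) + C2*exp(5*t).
Try u_p = A*exp(-3*t). Substituting into the equation and dividing by exp(-3*t) gives A = -1/24, so u_p = -exp(-3*t)/24.
General solution: u = -exp(-3*t)/24 + C1*exp(6*t) + C2*exp(5*t).
Apply the initial conditions: u(0) = -1/24 + C1 + C2 = -3 and u'(0) = 1/8 + 5*C2 + 6*C1 = 4. Solving gives C1 = 56/3, C2 = -173/8.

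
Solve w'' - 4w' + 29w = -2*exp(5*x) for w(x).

Characteristic equation r² - 4r + 29 = 0 has discriminant (-4)² - 4·(29) = -100 < 0, so r = 2 ± 5i.
Hence w_h = C1*cos(5*x)*exp(2*x) + C2*exp(2*x)*sin(5*x).
Try w_p = A*exp(5*x). Substituting into the equation and dividing by exp(5*x) gives A = -1/17, so w_p = -exp(5*x)/17.

w = -exp(5*x)/17 + C1*cos(5*x)*exp(2*x) + C2*exp(2*x)*sin(5*x)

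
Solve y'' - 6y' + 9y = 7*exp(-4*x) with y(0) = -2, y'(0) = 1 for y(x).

y = -15*exp(3*x)/7 + exp(-4*x)/7 + 8*x*exp(3*x)

Characteristic equation r² - 6r + 9 = 0 has discriminant (-6)² - 4·(9) = 0, so r = 3 is a repeated root.
Hence y_h = (C1 + C2*x)*exp(3*x).
Try y_p = A*exp(-4*x). Substituting into the equation and dividing by exp(-4*x) gives A = 1/7, so y_p = exp(-4*x)/7.
General solution: y = exp(-4*x)/7 + C1*exp(3*x) + C2*x*exp(3*x).
Apply the initial conditions: y(0) = 1/7 + C1 = -2 and y'(0) = -4/7 + C2 + 3*C1 = 1. Solving gives C1 = -15/7, C2 = 8.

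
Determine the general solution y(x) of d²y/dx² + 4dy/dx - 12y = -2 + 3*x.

y = 1/12 - x/4 + C1*exp(2*x) + C2*exp(-6*x)

Characteristic equation r² + 4r - 12 = 0 factors as (r - 2)(r + 6) = 0, so r = 2, -6.
Hence y_h = C1*exp(2*x) + C2*exp(-6*x).
For the particular solution try y_p = A0 + A1*x. Substituting and matching coefficients of each power of x gives A0 = 1/12, A1 = -1/4, so y_p = 1/12 - x/4.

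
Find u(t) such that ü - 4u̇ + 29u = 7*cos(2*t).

Characteristic equation r² - 4r + 29 = 0 has discriminant (-4)² - 4·(29) = -100 < 0, so r = 2 ± 5i.
Hence u_h = C1*cos(5*t)*exp(2*t) + C2*exp(2*t)*sin(5*t).
Try u_p = A*cos(2*t) + B*sin(2*t). Substituting and equating the coefficients of cos(2t) and sin(2t) gives A = 175/689, B = -56/689, so u_p = -56*sin(2*t)/689 + 175*cos(2*t)/689.

u = -56*sin(2*t)/689 + 175*cos(2*t)/689 + C1*cos(5*t)*exp(2*t) + C2*exp(2*t)*sin(5*t)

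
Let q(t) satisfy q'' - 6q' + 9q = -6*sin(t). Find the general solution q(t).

q = -12*sin(t)/25 - 9*cos(t)/25 + C1*exp(3*t) + C2*t*exp(3*t)

Characteristic equation r² - 6r + 9 = 0 has discriminant (-6)² - 4·(9) = 0, so r = 3 is a repeated root.
Hence q_h = (C1 + C2*t)*exp(3*t).
Try q_p = A*cos(t) + B*sin(t). Substituting and equating the coefficients of cos(t) and sin(t) gives A = -9/25, B = -12/25, so q_p = -12*sin(t)/25 - 9*cos(t)/25.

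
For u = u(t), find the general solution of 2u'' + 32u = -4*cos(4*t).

Divide through by 2: u'' + 16u = -2*cos(4*t).
Characteristic equation r² + 16 = 0 has discriminant (0)² - 4·(16) = -64 < 0, so r = ± 4i.
Hence u_h = C1*cos(4*t) + C2*sin(4*t).
Since ±4i are characteristic roots, multiply the trial by t. Try u_p = t*(A*cos(4*t) + B*sin(4*t)). Substituting and equating the coefficients of cos(4t) and sin(4t) gives A = 0, B = -1/4, so u_p = -t*sin(4*t)/4.

u = C1*cos(4*t) + C2*sin(4*t) - t*sin(4*t)/4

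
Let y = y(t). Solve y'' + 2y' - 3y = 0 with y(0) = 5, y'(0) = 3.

y = exp(-3*t)/2 + 9*exp(t)/2

Characteristic equation r² + 2r - 3 = 0 factors as (r - 1)(r + 3) = 0, so r = 1, -3.
Hence y_h = C1*exp(t) + C2*exp(-3*t).
Apply the initial conditions: y(0) = C1 + C2 = 5 and y'(0) = C1 - 3*C2 = 3. Solving gives C1 = 9/2, C2 = 1/2.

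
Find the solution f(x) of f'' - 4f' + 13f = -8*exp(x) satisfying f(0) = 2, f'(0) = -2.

f = -4*exp(x)/5 - 34*exp(2*x)*sin(3*x)/15 + 14*cos(3*x)*exp(2*x)/5

Characteristic equation r² - 4r + 13 = 0 has discriminant (-4)² - 4·(13) = -36 < 0, so r = 2 ± 3i.
Hence f_h = C1*cos(3*x)*exp(2*x) + C2*exp(2*x)*sin(3*x).
Try f_p = A*exp(x). Substituting into the equation and dividing by exp(x) gives A = -4/5, so f_p = -4*exp(x)/5.
General solution: f = -4*exp(x)/5 + C1*cos(3*x)*exp(2*x) + C2*exp(2*x)*sin(3*x).
Apply the initial conditions: f(0) = -4/5 + C1 = 2 and f'(0) = -4/5 + 2*C1 + 3*C2 = -2. Solving gives C1 = 14/5, C2 = -34/15.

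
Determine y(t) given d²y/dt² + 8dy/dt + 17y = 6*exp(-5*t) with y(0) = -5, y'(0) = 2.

Characteristic equation r² + 8r + 17 = 0 has discriminant (8)² - 4·(17) = -4 < 0, so r = -4 ± i.
Hence y_h = C1*cos(t)*exp(-4*t) + C2*exp(-4*t)*sin(t).
Try y_p = A*exp(-5*t). Substituting into the equation and dividing by exp(-5*t) gives A = 3, so y_p = 3*exp(-5*t).
General solution: y = 3*exp(-5*t) + C1*cos(t)*exp(-4*t) + C2*exp(-4*t)*sin(t).
Apply the initial conditions: y(0) = 3 + C1 = -5 and y'(0) = -15 + C2 - 4*C1 = 2. Solving gives C1 = -8, C2 = -15.

y = 3*exp(-5*t) - 15*exp(-4*t)*sin(t) - 8*cos(t)*exp(-4*t)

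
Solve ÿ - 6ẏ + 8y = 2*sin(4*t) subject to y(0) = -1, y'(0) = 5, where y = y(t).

y = -47*exp(2*t)/10 - sin(4*t)/40 + 3*cos(4*t)/40 + 29*exp(4*t)/8

Characteristic equation r² - 6r + 8 = 0 factors as (r - 4)(r - 2) = 0, so r = 4, 2.
Hence y_h = C1*exp(4*t) + C2*exp(2*t).
Try y_p = A*cos(4*t) + B*sin(4*t). Substituting and equating the coefficients of cos(4t) and sin(4t) gives A = 3/40, B = -1/40, so y_p = -sin(4*t)/40 + 3*cos(4*t)/40.
General solution: y = -sin(4*t)/40 + 3*cos(4*t)/40 + C1*exp(4*t) + C2*exp(2*t).
Apply the initial conditions: y(0) = 3/40 + C1 + C2 = -1 and y'(0) = -1/10 + 2*C2 + 4*C1 = 5. Solving gives C1 = 29/8, C2 = -47/10.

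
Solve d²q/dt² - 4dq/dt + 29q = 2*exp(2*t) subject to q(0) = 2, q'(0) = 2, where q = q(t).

Characteristic equation r² - 4r + 29 = 0 has discriminant (-4)² - 4·(29) = -100 < 0, so r = 2 ± 5i.
Hence q_h = C1*cos(5*t)*exp(2*t) + C2*exp(2*t)*sin(5*t).
Try q_p = A*exp(2*t). Substituting into the equation and dividing by exp(2*t) gives A = 2/25, so q_p = 2*exp(2*t)/25.
General solution: q = 2*exp(2*t)/25 + C1*cos(5*t)*exp(2*t) + C2*exp(2*t)*sin(5*t).
Apply the initial conditions: q(0) = 2/25 + C1 = 2 and q'(0) = 4/25 + 2*C1 + 5*C2 = 2. Solving gives C1 = 48/25, C2 = -2/5.

q = 2*exp(2*t)/25 - 2*exp(2*t)*sin(5*t)/5 + 48*cos(5*t)*exp(2*t)/25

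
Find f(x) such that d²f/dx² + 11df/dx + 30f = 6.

Characteristic equation r² + 11r + 30 = 0 factors as (r + 5)(r + 6) = 0, so r = -5, -6.
Hence f_h = C1*exp(-5*x) + C2*exp(-6*x).
For the particular solution try f_p = A0. Substituting and matching coefficients of each power of x gives A0 = 1/5, so f_p = 1/5.

f = 1/5 + C1*exp(-5*x) + C2*exp(-6*x)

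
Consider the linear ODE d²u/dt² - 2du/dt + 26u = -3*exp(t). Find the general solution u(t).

Characteristic equation r² - 2r + 26 = 0 has discriminant (-2)² - 4·(26) = -100 < 0, so r = 1 ± 5i.
Hence u_h = C1*cos(5*t)*exp(t) + C2*exp(t)*sin(5*t).
Try u_p = A*exp(t). Substituting into the equation and dividing by exp(t) gives A = -3/25, so u_p = -3*exp(t)/25.

u = -3*exp(t)/25 + C1*cos(5*t)*exp(t) + C2*exp(t)*sin(5*t)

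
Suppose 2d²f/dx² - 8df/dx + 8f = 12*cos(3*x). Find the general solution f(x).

f = -72*sin(3*x)/169 - 30*cos(3*x)/169 + C1*exp(2*x) + C2*x*exp(2*x)

Divide through by 2: f'' - 4f' + 4f = 6*cos(3*x).
Characteristic equation r² - 4r + 4 = 0 has discriminant (-4)² - 4·(4) = 0, so r = 2 is a repeated root.
Hence f_h = (C1 + C2*x)*exp(2*x).
Try f_p = A*cos(3*x) + B*sin(3*x). Substituting and equating the coefficients of cos(3x) and sin(3x) gives A = -30/169, B = -72/169, so f_p = -72*sin(3*x)/169 - 30*cos(3*x)/169.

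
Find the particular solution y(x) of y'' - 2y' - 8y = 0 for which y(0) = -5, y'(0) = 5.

Characteristic equation r² - 2r - 8 = 0 factors as (r - 4)(r + 2) = 0, so r = 4, -2.
Hence y_h = C1*exp(4*x) + C2*exp(-2*x).
Apply the initial conditions: y(0) = C1 + C2 = -5 and y'(0) = -2*C2 + 4*C1 = 5. Solving gives C1 = -5/6, C2 = -25/6.

y = -25*exp(-2*x)/6 - 5*exp(4*x)/6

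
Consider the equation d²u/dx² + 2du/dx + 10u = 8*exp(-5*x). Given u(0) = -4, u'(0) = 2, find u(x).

Characteristic equation r² + 2r + 10 = 0 has discriminant (2)² - 4·(10) = -36 < 0, so r = -1 ± 3i.
Hence u_h = C1*cos(3*x)*exp(-x) + C2*exp(-x)*sin(3*x).
Try u_p = A*exp(-5*x). Substituting into the equation and dividing by exp(-5*x) gives A = 8/25, so u_p = 8*exp(-5*x)/25.
General solution: u = 8*exp(-5*x)/25 + C1*cos(3*x)*exp(-x) + C2*exp(-x)*sin(3*x).
Apply the initial conditions: u(0) = 8/25 + C1 = -4 and u'(0) = -8/5 - C1 + 3*C2 = 2. Solving gives C1 = -108/25, C2 = -6/25.

u = 8*exp(-5*x)/25 - 108*cos(3*x)*exp(-x)/25 - 6*exp(-x)*sin(3*x)/25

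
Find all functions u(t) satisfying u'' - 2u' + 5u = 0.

u = C1*cos(2*t)*exp(t) + C2*exp(t)*sin(2*t)

Characteristic equation r² - 2r + 5 = 0 has discriminant (-2)² - 4·(5) = -16 < 0, so r = 1 ± 2i.
Hence u_h = C1*cos(2*t)*exp(t) + C2*exp(t)*sin(2*t).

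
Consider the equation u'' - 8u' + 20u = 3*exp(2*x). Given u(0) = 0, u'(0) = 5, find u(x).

u = 3*exp(2*x)/8 - 3*cos(2*x)*exp(4*x)/8 + 23*exp(4*x)*sin(2*x)/8

Characteristic equation r² - 8r + 20 = 0 has discriminant (-8)² - 4·(20) = -16 < 0, so r = 4 ± 2i.
Hence u_h = C1*cos(2*x)*exp(4*x) + C2*exp(4*x)*sin(2*x).
Try u_p = A*exp(2*x). Substituting into the equation and dividing by exp(2*x) gives A = 3/8, so u_p = 3*exp(2*x)/8.
General solution: u = 3*exp(2*x)/8 + C1*cos(2*x)*exp(4*x) + C2*exp(4*x)*sin(2*x).
Apply the initial conditions: u(0) = 3/8 + C1 = 0 and u'(0) = 3/4 + 2*C2 + 4*C1 = 5. Solving gives C1 = -3/8, C2 = 23/8.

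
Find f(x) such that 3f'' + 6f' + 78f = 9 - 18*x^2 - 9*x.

f = 306/2197 - 27*x/338 - 3*x**2/13 + C1*cos(5*x)*exp(-x) + C2*exp(-x)*sin(5*x)

Divide through by 3: f'' + 2f' + 26f = 3 - 6*x^2 - 3*x.
Characteristic equation r² + 2r + 26 = 0 has discriminant (2)² - 4·(26) = -100 < 0, so r = -1 ± 5i.
Hence f_h = C1*cos(5*x)*exp(-x) + C2*exp(-x)*sin(5*x).
For the particular solution try f_p = A0 + A1*x + A2*x^2. Substituting and matching coefficients of each power of x gives A0 = 306/2197, A1 = -27/338, A2 = -3/13, so f_p = 306/2197 - 27*x/338 - 3*x^2/13.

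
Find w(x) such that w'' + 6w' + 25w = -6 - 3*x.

Characteristic equation r² + 6r + 25 = 0 has discriminant (6)² - 4·(25) = -64 < 0, so r = -3 ± 4i.
Hence w_h = C1*cos(4*x)*exp(-3*x) + C2*exp(-3*x)*sin(4*x).
For the particular solution try w_p = A0 + A1*x. Substituting and matching coefficients of each power of x gives A0 = -132/625, A1 = -3/25, so w_p = -132/625 - 3*x/25.

w = -132/625 - 3*x/25 + C1*cos(4*x)*exp(-3*x) + C2*exp(-3*x)*sin(4*x)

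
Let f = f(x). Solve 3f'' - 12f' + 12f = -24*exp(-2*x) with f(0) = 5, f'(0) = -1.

Divide through by 3: f'' - 4f' + 4f = -8*exp(-2*x).
Characteristic equation r² - 4r + 4 = 0 has discriminant (-4)² - 4·(4) = 0, so r = 2 is a repeated root.
Hence f_h = (C1 + C2*x)*exp(2*x).
Try f_p = A*exp(-2*x). Substituting into the equation and dividing by exp(-2*x) gives A = -1/2, so f_p = -exp(-2*x)/2.
General solution: f = -exp(-2*x)/2 + C1*exp(2*x) + C2*x*exp(2*x).
Apply the initial conditions: f(0) = -1/2 + C1 = 5 and f'(0) = 1 + C2 + 2*C1 = -1. Solving gives C1 = 11/2, C2 = -13.

f = -exp(-2*x)/2 + 11*exp(2*x)/2 - 13*x*exp(2*x)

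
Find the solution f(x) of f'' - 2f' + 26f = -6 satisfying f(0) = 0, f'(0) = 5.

Characteristic equation r² - 2r + 26 = 0 has discriminant (-2)² - 4·(26) = -100 < 0, so r = 1 ± 5i.
Hence f_h = C1*cos(5*x)*exp(x) + C2*exp(x)*sin(5*x).
For the particular solution try f_p = A0. Substituting and matching coefficients of each power of x gives A0 = -3/13, so f_p = -3/13.
General solution: f = -3/13 + C1*cos(5*x)*exp(x) + C2*exp(x)*sin(5*x).
Apply the initial conditions: f(0) = -3/13 + C1 = 0 and f'(0) = C1 + 5*C2 = 5. Solving gives C1 = 3/13, C2 = 62/65.

f = -3/13 + 3*cos(5*x)*exp(x)/13 + 62*exp(x)*sin(5*x)/65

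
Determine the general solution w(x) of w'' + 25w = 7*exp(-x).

Characteristic equation r² + 25 = 0 has discriminant (0)² - 4·(25) = -100 < 0, so r = ± 5i.
Hence w_h = C1*cos(5*x) + C2*sin(5*x).
Try w_p = A*exp(-x). Substituting into the equation and dividing by exp(-x) gives A = 7/26, so w_p = 7*exp(-x)/26.

w = 7*exp(-x)/26 + C1*cos(5*x) + C2*sin(5*x)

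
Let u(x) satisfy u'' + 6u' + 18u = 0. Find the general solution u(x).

Characteristic equation r² + 6r + 18 = 0 has discriminant (6)² - 4·(18) = -36 < 0, so r = -3 ± 3i.
Hence u_h = C1*cos(3*x)*exp(-3*x) + C2*exp(-3*x)*sin(3*x).

u = C1*cos(3*x)*exp(-3*x) + C2*exp(-3*x)*sin(3*x)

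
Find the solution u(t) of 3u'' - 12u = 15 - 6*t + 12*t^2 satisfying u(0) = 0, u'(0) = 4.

Divide through by 3: u'' - 4u = 5 - 2*t + 4*t^2.
Characteristic equation r² - 4 = 0 factors as (r + 2)(r - 2) = 0, so r = -2, 2.
Hence u_h = C1*exp(-2*t) + C2*exp(2*t).
For the particular solution try u_p = A0 + A1*t + A2*t^2. Substituting and matching coefficients of each power of t gives A0 = -7/4, A1 = 1/2, A2 = -1, so u_p = -7/4 + t/2 - t^2.
General solution: u = -7/4 + t/2 - t^2 + C1*exp(-2*t) + C2*exp(2*t).
Apply the initial conditions: u(0) = -7/4 + C1 + C2 = 0 and u'(0) = 1/2 - 2*C1 + 2*C2 = 4. Solving gives C1 = 0, C2 = 7/4.

u = -7/4 + t/2 - t**2 + 7*exp(2*t)/4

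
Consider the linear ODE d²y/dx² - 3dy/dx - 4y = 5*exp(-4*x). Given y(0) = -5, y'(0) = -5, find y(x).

y = -15*exp(4*x)/8 - 10*exp(-x)/3 + 5*exp(-4*x)/24

Characteristic equation r² - 3r - 4 = 0 factors as (r - 4)(r + 1) = 0, so r = 4, -1.
Hence y_h = C1*exp(4*x) + C2*exp(-x).
Try y_p = A*exp(-4*x). Substituting into the equation and dividing by exp(-4*x) gives A = 5/24, so y_p = 5*exp(-4*x)/24.
General solution: y = 5*exp(-4*x)/24 + C1*exp(4*x) + C2*exp(-x).
Apply the initial conditions: y(0) = 5/24 + C1 + C2 = -5 and y'(0) = -5/6 - C2 + 4*C1 = -5. Solving gives C1 = -15/8, C2 = -10/3.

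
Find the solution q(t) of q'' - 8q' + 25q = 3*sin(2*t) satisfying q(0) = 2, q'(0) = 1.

Characteristic equation r² - 8r + 25 = 0 has discriminant (-8)² - 4·(25) = -36 < 0, so r = 4 ± 3i.
Hence q_h = C1*cos(3*t)*exp(4*t) + C2*exp(4*t)*sin(3*t).
Try q_p = A*cos(2*t) + B*sin(2*t). Substituting and equating the coefficients of cos(2t) and sin(2t) gives A = 48/697, B = 63/697, so q_p = 48*cos(2*t)/697 + 63*sin(2*t)/697.
General solution: q = 48*cos(2*t)/697 + 63*sin(2*t)/697 + C1*cos(3*t)*exp(4*t) + C2*exp(4*t)*sin(3*t).
Apply the initial conditions: q(0) = 48/697 + C1 = 2 and q'(0) = 126/697 + 3*C2 + 4*C1 = 1. Solving gives C1 = 1346/697, C2 = -4813/2091.

q = 48*cos(2*t)/697 + 63*sin(2*t)/697 - 4813*exp(4*t)*sin(3*t)/2091 + 1346*cos(3*t)*exp(4*t)/697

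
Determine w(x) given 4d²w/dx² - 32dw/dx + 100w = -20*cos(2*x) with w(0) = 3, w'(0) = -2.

w = -105*cos(2*x)/697 + 80*sin(2*x)/697 - 3446*exp(4*x)*sin(3*x)/697 + 2196*cos(3*x)*exp(4*x)/697

Divide through by 4: w'' - 8w' + 25w = -5*cos(2*x).
Characteristic equation r² - 8r + 25 = 0 has discriminant (-8)² - 4·(25) = -36 < 0, so r = 4 ± 3i.
Hence w_h = C1*cos(3*x)*exp(4*x) + C2*exp(4*x)*sin(3*x).
Try w_p = A*cos(2*x) + B*sin(2*x). Substituting and equating the coefficients of cos(2x) and sin(2x) gives A = -105/697, B = 80/697, so w_p = -105*cos(2*x)/697 + 80*sin(2*x)/697.
General solution: w = -105*cos(2*x)/697 + 80*sin(2*x)/697 + C1*cos(3*x)*exp(4*x) + C2*exp(4*x)*sin(3*x).
Apply the initial conditions: w(0) = -105/697 + C1 = 3 and w'(0) = 160/697 + 3*C2 + 4*C1 = -2. Solving gives C1 = 2196/697, C2 = -3446/697.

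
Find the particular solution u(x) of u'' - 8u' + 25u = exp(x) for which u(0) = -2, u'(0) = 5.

u = exp(x)/18 - 37*cos(3*x)*exp(4*x)/18 + 79*exp(4*x)*sin(3*x)/18

Characteristic equation r² - 8r + 25 = 0 has discriminant (-8)² - 4·(25) = -36 < 0, so r = 4 ± 3i.
Hence u_h = C1*cos(3*x)*exp(4*x) + C2*exp(4*x)*sin(3*x).
Try u_p = A*exp(x). Substituting into the equation and dividing by exp(x) gives A = 1/18, so u_p = exp(x)/18.
General solution: u = exp(x)/18 + C1*cos(3*x)*exp(4*x) + C2*exp(4*x)*sin(3*x).
Apply the initial conditions: u(0) = 1/18 + C1 = -2 and u'(0) = 1/18 + 3*C2 + 4*C1 = 5. Solving gives C1 = -37/18, C2 = 79/18.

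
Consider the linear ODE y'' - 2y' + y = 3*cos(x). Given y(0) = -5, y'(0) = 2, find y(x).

Characteristic equation r² - 2r + 1 = 0 has discriminant (-2)² - 4·(1) = 0, so r = 1 is a repeated root.
Hence y_h = (C1 + C2*x)*exp(x).
Try y_p = A*cos(x) + B*sin(x). Substituting and equating the coefficients of cos(x) and sin(x) gives A = 0, B = -3/2, so y_p = -3*sin(x)/2.
General solution: y = -3*sin(x)/2 + C1*exp(x) + C2*x*exp(x).
Apply the initial conditions: y(0) = C1 = -5 and y'(0) = -3/2 + C1 + C2 = 2. Solving gives C1 = -5, C2 = 17/2.

y = -5*exp(x) - 3*sin(x)/2 + 17*x*exp(x)/2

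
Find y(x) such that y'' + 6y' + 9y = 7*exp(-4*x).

y = 7*exp(-4*x) + C1*exp(-3*x) + C2*x*exp(-3*x)

Characteristic equation r² + 6r + 9 = 0 has discriminant (6)² - 4·(9) = 0, so r = -3 is a repeated root.
Hence y_h = (C1 + C2*x)*exp(-3*x).
Try y_p = A*exp(-4*x). Substituting into the equation and dividing by exp(-4*x) gives A = 7, so y_p = 7*exp(-4*x).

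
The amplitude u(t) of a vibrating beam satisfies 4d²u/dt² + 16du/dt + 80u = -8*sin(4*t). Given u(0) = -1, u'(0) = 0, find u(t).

Divide through by 4: u'' + 4u' + 20u = -2*sin(4*t).
Characteristic equation r² + 4r + 20 = 0 has discriminant (4)² - 4·(20) = -64 < 0, so r = -2 ± 4i.
Hence u_h = C1*cos(4*t)*exp(-2*t) + C2*exp(-2*t)*sin(4*t).
Try u_p = A*cos(4*t) + B*sin(4*t). Substituting and equating the coefficients of cos(4t) and sin(4t) gives A = 2/17, B = -1/34, so u_p = -sin(4*t)/34 + 2*cos(4*t)/17.
General solution: u = -sin(4*t)/34 + 2*cos(4*t)/17 + C1*cos(4*t)*exp(-2*t) + C2*exp(-2*t)*sin(4*t).
Apply the initial conditions: u(0) = 2/17 + C1 = -1 and u'(0) = -2/17 - 2*C1 + 4*C2 = 0. Solving gives C1 = -19/17, C2 = -9/17.

u = -sin(4*t)/34 + 2*cos(4*t)/17 - 19*cos(4*t)*exp(-2*t)/17 - 9*exp(-2*t)*sin(4*t)/17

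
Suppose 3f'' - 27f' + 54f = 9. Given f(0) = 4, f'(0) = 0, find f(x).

Divide through by 3: f'' - 9f' + 18f = 3.
Characteristic equation r² - 9r + 18 = 0 factors as (r - 6)(r - 3) = 0, so r = 6, 3.
Hence f_h = C1*exp(6*x) + C2*exp(3*x).
For the particular solution try f_p = A0. Substituting and matching coefficients of each power of x gives A0 = 1/6, so f_p = 1/6.
General solution: f = 1/6 + C1*exp(6*x) + C2*exp(3*x).
Apply the initial conditions: f(0) = 1/6 + C1 + C2 = 4 and f'(0) = 3*C2 + 6*C1 = 0. Solving gives C1 = -23/6, C2 = 23/3.

f = 1/6 - 23*exp(6*x)/6 + 23*exp(3*x)/3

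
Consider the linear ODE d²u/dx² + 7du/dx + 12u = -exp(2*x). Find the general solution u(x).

u = -exp(2*x)/30 + C1*exp(-4*x) + C2*exp(-3*x)

Characteristic equation r² + 7r + 12 = 0 factors as (r + 4)(r + 3) = 0, so r = -4, -3.
Hence u_h = C1*exp(-4*x) + C2*exp(-3*x).
Try u_p = A*exp(2*x). Substituting into the equation and dividing by exp(2*x) gives A = -1/30, so u_p = -exp(2*x)/30.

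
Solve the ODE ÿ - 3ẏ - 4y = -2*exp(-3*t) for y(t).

y = -exp(-3*t)/7 + C1*exp(4*t) + C2*exp(-t)

Characteristic equation r² - 3r - 4 = 0 factors as (r - 4)(r + 1) = 0, so r = 4, -1.
Hence y_h = C1*exp(4*t) + C2*exp(-t).
Try y_p = A*exp(-3*t). Substituting into the equation and dividing by exp(-3*t) gives A = -1/7, so y_p = -exp(-3*t)/7.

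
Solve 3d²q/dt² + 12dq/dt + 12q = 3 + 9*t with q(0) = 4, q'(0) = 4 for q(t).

Divide through by 3: q'' + 4q' + 4q = 1 + 3*t.
Characteristic equation r² + 4r + 4 = 0 has discriminant (4)² - 4·(4) = 0, so r = -2 is a repeated root.
Hence q_h = (C1 + C2*t)*exp(-2*t).
For the particular solution try q_p = A0 + A1*t. Substituting and matching coefficients of each power of t gives A0 = -1/2, A1 = 3/4, so q_p = -1/2 + 3*t/4.
General solution: q = -1/2 + 3*t/4 + C1*exp(-2*t) + C2*t*exp(-2*t).
Apply the initial conditions: q(0) = -1/2 + C1 = 4 and q'(0) = 3/4 + C2 - 2*C1 = 4. Solving gives C1 = 9/2, C2 = 49/4.

q = -1/2 + 3*t/4 + 9*exp(-2*t)/2 + 49*t*exp(-2*t)/4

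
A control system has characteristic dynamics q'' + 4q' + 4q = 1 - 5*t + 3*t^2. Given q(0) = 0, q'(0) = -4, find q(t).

q = 21/8 - 21*exp(-2*t)/8 - 11*t/4 + 3*t**2/4 - 13*t*exp(-2*t)/2

Characteristic equation r² + 4r + 4 = 0 has discriminant (4)² - 4·(4) = 0, so r = -2 is a repeated root.
Hence q_h = (C1 + C2*t)*exp(-2*t).
For the particular solution try q_p = A0 + A1*t + A2*t^2. Substituting and matching coefficients of each power of t gives A0 = 21/8, A1 = -11/4, A2 = 3/4, so q_p = 21/8 - 11*t/4 + 3*t^2/4.
General solution: q = 21/8 - 11*t/4 + 3*t^2/4 + C1*exp(-2*t) + C2*t*exp(-2*t).
Apply the initial conditions: q(0) = 21/8 + C1 = 0 and q'(0) = -11/4 + C2 - 2*C1 = -4. Solving gives C1 = -21/8, C2 = -13/2.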